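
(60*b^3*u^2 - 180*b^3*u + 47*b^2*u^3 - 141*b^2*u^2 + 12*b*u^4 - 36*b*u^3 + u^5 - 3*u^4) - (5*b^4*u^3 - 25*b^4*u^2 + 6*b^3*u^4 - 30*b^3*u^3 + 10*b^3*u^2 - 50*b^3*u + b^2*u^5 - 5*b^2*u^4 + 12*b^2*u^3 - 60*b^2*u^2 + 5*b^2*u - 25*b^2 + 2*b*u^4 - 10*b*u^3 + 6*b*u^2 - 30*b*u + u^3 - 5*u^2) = -5*b^4*u^3 + 25*b^4*u^2 - 6*b^3*u^4 + 30*b^3*u^3 + 50*b^3*u^2 - 130*b^3*u - b^2*u^5 + 5*b^2*u^4 + 35*b^2*u^3 - 81*b^2*u^2 - 5*b^2*u + 25*b^2 + 10*b*u^4 - 26*b*u^3 - 6*b*u^2 + 30*b*u + u^5 - 3*u^4 - u^3 + 5*u^2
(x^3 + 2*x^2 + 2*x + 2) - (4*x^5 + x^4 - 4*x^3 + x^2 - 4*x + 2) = -4*x^5 - x^4 + 5*x^3 + x^2 + 6*x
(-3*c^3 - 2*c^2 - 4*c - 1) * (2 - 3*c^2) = 9*c^5 + 6*c^4 + 6*c^3 - c^2 - 8*c - 2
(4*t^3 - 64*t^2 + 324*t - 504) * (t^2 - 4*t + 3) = 4*t^5 - 80*t^4 + 592*t^3 - 1992*t^2 + 2988*t - 1512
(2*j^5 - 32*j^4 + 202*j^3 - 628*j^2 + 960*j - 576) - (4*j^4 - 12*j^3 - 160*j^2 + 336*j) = 2*j^5 - 36*j^4 + 214*j^3 - 468*j^2 + 624*j - 576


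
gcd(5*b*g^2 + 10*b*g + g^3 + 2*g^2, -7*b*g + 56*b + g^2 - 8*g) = 1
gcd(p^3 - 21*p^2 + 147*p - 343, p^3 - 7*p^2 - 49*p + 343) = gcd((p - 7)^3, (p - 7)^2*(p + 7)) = p^2 - 14*p + 49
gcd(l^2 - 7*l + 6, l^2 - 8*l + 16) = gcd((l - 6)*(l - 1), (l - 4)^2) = 1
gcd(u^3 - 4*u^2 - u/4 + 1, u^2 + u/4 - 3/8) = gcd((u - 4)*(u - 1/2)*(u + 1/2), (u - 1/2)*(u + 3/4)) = u - 1/2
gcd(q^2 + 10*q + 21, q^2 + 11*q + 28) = q + 7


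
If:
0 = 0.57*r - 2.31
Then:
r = 4.05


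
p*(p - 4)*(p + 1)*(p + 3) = p^4 - 13*p^2 - 12*p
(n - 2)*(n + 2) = n^2 - 4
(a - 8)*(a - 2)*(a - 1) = a^3 - 11*a^2 + 26*a - 16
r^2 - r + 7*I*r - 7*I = (r - 1)*(r + 7*I)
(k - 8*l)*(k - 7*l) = k^2 - 15*k*l + 56*l^2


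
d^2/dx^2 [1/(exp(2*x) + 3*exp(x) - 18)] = (2*(2*exp(x) + 3)^2*exp(x) - (4*exp(x) + 3)*(exp(2*x) + 3*exp(x) - 18))*exp(x)/(exp(2*x) + 3*exp(x) - 18)^3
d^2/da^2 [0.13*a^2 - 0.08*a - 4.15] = 0.260000000000000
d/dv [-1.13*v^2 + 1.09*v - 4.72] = 1.09 - 2.26*v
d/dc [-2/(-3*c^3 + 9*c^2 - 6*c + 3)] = 2*(-3*c^2 + 6*c - 2)/(3*(c^3 - 3*c^2 + 2*c - 1)^2)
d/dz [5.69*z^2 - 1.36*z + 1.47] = 11.38*z - 1.36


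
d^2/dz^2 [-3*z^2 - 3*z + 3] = -6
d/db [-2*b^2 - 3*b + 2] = -4*b - 3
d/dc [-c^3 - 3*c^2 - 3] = 3*c*(-c - 2)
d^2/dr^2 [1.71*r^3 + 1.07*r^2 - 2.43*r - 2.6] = 10.26*r + 2.14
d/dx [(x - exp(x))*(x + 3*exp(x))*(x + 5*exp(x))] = 7*x^2*exp(x) + 3*x^2 + 14*x*exp(2*x) + 14*x*exp(x) - 45*exp(3*x) + 7*exp(2*x)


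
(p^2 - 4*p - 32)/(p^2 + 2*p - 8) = (p - 8)/(p - 2)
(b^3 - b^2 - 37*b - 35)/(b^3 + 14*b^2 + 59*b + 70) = (b^2 - 6*b - 7)/(b^2 + 9*b + 14)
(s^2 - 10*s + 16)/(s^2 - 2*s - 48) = (s - 2)/(s + 6)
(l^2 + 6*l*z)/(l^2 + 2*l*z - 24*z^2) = l/(l - 4*z)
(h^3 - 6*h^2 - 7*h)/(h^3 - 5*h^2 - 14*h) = (h + 1)/(h + 2)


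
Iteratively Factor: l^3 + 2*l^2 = (l + 2)*(l^2) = l*(l + 2)*(l)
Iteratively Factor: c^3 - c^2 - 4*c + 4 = (c - 2)*(c^2 + c - 2) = (c - 2)*(c + 2)*(c - 1)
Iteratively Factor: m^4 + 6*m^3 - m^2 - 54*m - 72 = (m + 3)*(m^3 + 3*m^2 - 10*m - 24) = (m + 3)*(m + 4)*(m^2 - m - 6) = (m + 2)*(m + 3)*(m + 4)*(m - 3)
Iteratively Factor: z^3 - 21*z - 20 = (z + 4)*(z^2 - 4*z - 5) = (z + 1)*(z + 4)*(z - 5)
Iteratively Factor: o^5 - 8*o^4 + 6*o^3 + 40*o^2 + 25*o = (o + 1)*(o^4 - 9*o^3 + 15*o^2 + 25*o) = (o + 1)^2*(o^3 - 10*o^2 + 25*o) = o*(o + 1)^2*(o^2 - 10*o + 25) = o*(o - 5)*(o + 1)^2*(o - 5)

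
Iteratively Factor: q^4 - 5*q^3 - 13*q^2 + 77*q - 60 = (q + 4)*(q^3 - 9*q^2 + 23*q - 15) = (q - 1)*(q + 4)*(q^2 - 8*q + 15) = (q - 5)*(q - 1)*(q + 4)*(q - 3)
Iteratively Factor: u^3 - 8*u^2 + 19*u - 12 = (u - 4)*(u^2 - 4*u + 3) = (u - 4)*(u - 1)*(u - 3)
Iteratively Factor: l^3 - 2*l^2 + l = (l - 1)*(l^2 - l) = l*(l - 1)*(l - 1)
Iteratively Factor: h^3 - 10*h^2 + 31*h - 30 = (h - 3)*(h^2 - 7*h + 10) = (h - 5)*(h - 3)*(h - 2)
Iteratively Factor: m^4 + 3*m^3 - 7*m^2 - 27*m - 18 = (m + 2)*(m^3 + m^2 - 9*m - 9) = (m + 2)*(m + 3)*(m^2 - 2*m - 3) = (m - 3)*(m + 2)*(m + 3)*(m + 1)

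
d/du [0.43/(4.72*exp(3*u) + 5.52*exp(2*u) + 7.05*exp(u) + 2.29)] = (-6.0888*exp(2*u) - 4.7472*exp(u) - 3.0315)*exp(u)/(4.72*exp(3*u) + 5.52*exp(2*u) + 7.05*exp(u) + 2.29)^2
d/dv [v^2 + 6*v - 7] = 2*v + 6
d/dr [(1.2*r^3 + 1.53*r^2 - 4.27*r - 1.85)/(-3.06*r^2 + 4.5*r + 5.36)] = (-3.672*r^4 + 10.8*r^3 + 13.1148*r^2 + 5.0796*r - 14.5622)/(9.3636*r^4 - 27.54*r^3 - 12.5532*r^2 + 48.24*r + 28.7296)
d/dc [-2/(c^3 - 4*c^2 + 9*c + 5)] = 2*(3*c^2 - 8*c + 9)/(c^3 - 4*c^2 + 9*c + 5)^2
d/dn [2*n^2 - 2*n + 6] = 4*n - 2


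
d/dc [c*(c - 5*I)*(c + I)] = 3*c^2 - 8*I*c + 5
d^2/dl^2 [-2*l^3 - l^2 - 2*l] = -12*l - 2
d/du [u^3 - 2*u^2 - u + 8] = 3*u^2 - 4*u - 1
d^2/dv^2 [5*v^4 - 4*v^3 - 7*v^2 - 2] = 60*v^2 - 24*v - 14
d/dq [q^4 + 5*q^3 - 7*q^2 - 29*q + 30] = 4*q^3 + 15*q^2 - 14*q - 29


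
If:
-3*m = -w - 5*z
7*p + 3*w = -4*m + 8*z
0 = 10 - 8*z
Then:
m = w/3 + 25/12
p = 5/21 - 13*w/21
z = 5/4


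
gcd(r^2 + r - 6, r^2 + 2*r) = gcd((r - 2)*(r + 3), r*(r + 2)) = 1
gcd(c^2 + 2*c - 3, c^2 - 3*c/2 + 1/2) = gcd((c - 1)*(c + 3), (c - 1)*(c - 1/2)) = c - 1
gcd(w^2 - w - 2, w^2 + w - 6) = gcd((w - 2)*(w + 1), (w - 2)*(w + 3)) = w - 2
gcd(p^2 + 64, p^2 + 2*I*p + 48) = p + 8*I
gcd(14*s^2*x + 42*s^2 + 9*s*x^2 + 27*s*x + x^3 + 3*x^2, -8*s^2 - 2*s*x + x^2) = 2*s + x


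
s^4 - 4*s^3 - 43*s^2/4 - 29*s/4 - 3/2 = (s - 6)*(s + 1/2)^2*(s + 1)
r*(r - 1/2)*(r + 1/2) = r^3 - r/4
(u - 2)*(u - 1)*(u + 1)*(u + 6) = u^4 + 4*u^3 - 13*u^2 - 4*u + 12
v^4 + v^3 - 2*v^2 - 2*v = v*(v + 1)*(v - sqrt(2))*(v + sqrt(2))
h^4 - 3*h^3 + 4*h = h*(h - 2)^2*(h + 1)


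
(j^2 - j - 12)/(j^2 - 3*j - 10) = (-j^2 + j + 12)/(-j^2 + 3*j + 10)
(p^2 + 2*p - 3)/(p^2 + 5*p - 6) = (p + 3)/(p + 6)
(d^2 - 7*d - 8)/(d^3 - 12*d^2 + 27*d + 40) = 1/(d - 5)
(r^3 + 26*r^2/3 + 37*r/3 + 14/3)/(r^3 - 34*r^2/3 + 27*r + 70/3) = (r^2 + 8*r + 7)/(r^2 - 12*r + 35)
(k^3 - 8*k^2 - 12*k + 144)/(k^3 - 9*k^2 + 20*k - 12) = (k^2 - 2*k - 24)/(k^2 - 3*k + 2)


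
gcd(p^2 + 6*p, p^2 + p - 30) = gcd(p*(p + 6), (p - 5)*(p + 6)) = p + 6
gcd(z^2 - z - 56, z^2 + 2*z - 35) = z + 7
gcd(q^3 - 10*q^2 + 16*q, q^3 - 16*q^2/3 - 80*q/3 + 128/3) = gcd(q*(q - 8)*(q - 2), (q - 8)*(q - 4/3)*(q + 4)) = q - 8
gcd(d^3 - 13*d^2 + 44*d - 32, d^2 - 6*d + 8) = d - 4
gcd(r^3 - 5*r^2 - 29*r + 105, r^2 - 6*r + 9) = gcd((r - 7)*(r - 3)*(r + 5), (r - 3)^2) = r - 3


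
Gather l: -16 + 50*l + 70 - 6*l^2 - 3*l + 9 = -6*l^2 + 47*l + 63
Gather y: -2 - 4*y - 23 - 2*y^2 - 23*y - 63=-2*y^2 - 27*y - 88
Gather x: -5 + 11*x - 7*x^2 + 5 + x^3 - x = x^3 - 7*x^2 + 10*x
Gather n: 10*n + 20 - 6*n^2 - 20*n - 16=-6*n^2 - 10*n + 4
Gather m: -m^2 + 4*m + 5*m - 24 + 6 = -m^2 + 9*m - 18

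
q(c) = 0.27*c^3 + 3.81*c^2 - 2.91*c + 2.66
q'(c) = 0.81*c^2 + 7.62*c - 2.91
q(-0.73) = 6.71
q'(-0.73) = -8.04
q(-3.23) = 42.71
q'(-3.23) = -19.07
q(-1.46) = 14.19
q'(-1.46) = -12.31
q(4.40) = 86.62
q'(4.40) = 46.30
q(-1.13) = 10.42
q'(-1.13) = -10.49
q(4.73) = 102.71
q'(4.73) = 51.25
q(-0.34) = 4.08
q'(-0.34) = -5.41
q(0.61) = 2.36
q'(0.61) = 2.04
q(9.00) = 481.91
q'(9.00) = 131.28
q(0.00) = 2.66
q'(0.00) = -2.91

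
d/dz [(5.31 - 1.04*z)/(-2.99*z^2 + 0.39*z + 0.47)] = (-3.1096*z^2 + 31.7538*z - 2.5597)/(8.9401*z^4 - 2.3322*z^3 - 2.6585*z^2 + 0.3666*z + 0.2209)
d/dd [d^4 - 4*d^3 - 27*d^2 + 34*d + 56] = 4*d^3 - 12*d^2 - 54*d + 34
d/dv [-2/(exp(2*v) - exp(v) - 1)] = (4*exp(v) - 2)*exp(v)/(-exp(2*v) + exp(v) + 1)^2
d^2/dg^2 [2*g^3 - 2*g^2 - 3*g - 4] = 12*g - 4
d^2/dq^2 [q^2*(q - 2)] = 6*q - 4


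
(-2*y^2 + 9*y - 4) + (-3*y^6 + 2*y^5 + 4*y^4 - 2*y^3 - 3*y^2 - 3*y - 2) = -3*y^6 + 2*y^5 + 4*y^4 - 2*y^3 - 5*y^2 + 6*y - 6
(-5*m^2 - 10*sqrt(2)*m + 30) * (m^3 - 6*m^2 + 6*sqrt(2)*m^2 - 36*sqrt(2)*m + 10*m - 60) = -5*m^5 - 40*sqrt(2)*m^4 + 30*m^4 - 140*m^3 + 240*sqrt(2)*m^3 + 80*sqrt(2)*m^2 + 840*m^2 - 480*sqrt(2)*m + 300*m - 1800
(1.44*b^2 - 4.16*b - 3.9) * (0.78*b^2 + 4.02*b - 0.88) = 1.1232*b^4 + 2.544*b^3 - 21.0324*b^2 - 12.0172*b + 3.432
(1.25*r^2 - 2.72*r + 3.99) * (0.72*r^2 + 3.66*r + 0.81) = 0.9*r^4 + 2.6166*r^3 - 6.0699*r^2 + 12.4002*r + 3.2319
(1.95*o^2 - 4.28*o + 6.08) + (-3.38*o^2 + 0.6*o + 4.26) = -1.43*o^2 - 3.68*o + 10.34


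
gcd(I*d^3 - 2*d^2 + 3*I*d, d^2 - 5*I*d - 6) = 1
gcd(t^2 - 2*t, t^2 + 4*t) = t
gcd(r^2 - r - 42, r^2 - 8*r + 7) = r - 7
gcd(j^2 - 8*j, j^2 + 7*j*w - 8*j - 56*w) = j - 8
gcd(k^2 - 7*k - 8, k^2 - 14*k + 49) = 1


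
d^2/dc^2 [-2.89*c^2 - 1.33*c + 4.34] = -5.78000000000000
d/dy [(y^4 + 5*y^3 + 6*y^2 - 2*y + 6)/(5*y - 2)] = (15*y^4 + 42*y^3 - 24*y - 26)/(25*y^2 - 20*y + 4)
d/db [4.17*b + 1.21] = 4.17000000000000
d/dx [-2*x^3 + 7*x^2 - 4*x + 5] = -6*x^2 + 14*x - 4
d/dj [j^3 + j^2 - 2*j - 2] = 3*j^2 + 2*j - 2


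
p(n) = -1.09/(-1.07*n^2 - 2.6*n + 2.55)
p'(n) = -1.09*(2.14*n + 2.6)/(-1.07*n^2 - 2.6*n + 2.55)^2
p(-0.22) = -0.36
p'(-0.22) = -0.25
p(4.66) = 0.03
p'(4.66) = -0.01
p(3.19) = 0.07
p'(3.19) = -0.04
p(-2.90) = -1.00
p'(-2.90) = 3.30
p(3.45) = 0.06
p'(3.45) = -0.03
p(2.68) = 0.09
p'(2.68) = -0.06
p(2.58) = 0.10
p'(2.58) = -0.07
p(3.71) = 0.05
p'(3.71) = -0.02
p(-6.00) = 0.05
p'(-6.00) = 0.03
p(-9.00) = 0.02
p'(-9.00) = 0.00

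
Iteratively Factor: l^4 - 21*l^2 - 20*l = (l + 4)*(l^3 - 4*l^2 - 5*l) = (l - 5)*(l + 4)*(l^2 + l) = l*(l - 5)*(l + 4)*(l + 1)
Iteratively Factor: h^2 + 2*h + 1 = (h + 1)*(h + 1)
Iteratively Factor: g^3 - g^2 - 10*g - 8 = (g - 4)*(g^2 + 3*g + 2) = (g - 4)*(g + 1)*(g + 2)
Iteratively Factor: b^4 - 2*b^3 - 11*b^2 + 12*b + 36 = (b - 3)*(b^3 + b^2 - 8*b - 12) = (b - 3)*(b + 2)*(b^2 - b - 6) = (b - 3)^2*(b + 2)*(b + 2)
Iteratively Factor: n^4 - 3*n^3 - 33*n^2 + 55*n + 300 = (n + 4)*(n^3 - 7*n^2 - 5*n + 75) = (n - 5)*(n + 4)*(n^2 - 2*n - 15) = (n - 5)*(n + 3)*(n + 4)*(n - 5)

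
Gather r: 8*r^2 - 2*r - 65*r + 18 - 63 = 8*r^2 - 67*r - 45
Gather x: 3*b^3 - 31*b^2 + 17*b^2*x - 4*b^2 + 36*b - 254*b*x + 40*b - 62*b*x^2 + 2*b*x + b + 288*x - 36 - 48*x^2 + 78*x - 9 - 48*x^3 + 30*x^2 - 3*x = 3*b^3 - 35*b^2 + 77*b - 48*x^3 + x^2*(-62*b - 18) + x*(17*b^2 - 252*b + 363) - 45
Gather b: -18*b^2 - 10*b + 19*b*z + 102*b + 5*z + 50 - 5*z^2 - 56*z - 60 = -18*b^2 + b*(19*z + 92) - 5*z^2 - 51*z - 10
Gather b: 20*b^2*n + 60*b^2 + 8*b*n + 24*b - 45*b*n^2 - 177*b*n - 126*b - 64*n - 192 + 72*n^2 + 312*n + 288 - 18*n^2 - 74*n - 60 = b^2*(20*n + 60) + b*(-45*n^2 - 169*n - 102) + 54*n^2 + 174*n + 36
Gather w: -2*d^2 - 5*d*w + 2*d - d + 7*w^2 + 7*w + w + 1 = -2*d^2 + d + 7*w^2 + w*(8 - 5*d) + 1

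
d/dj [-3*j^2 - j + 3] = -6*j - 1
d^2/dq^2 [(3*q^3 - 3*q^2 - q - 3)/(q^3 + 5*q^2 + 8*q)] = 2*(-18*q^6 - 75*q^5 + 39*q^4 + 175*q^3 - 297*q^2 - 360*q - 192)/(q^3*(q^6 + 15*q^5 + 99*q^4 + 365*q^3 + 792*q^2 + 960*q + 512))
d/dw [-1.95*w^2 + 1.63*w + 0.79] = 1.63 - 3.9*w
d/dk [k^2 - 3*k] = 2*k - 3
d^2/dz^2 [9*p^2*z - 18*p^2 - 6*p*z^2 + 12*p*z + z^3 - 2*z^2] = -12*p + 6*z - 4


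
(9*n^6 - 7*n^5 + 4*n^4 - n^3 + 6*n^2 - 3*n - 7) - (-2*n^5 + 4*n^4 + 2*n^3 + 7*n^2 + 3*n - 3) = 9*n^6 - 5*n^5 - 3*n^3 - n^2 - 6*n - 4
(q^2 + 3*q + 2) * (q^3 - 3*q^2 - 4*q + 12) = q^5 - 11*q^3 - 6*q^2 + 28*q + 24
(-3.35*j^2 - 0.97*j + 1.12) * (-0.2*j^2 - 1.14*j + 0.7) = 0.67*j^4 + 4.013*j^3 - 1.4632*j^2 - 1.9558*j + 0.784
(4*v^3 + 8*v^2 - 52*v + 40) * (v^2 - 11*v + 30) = 4*v^5 - 36*v^4 - 20*v^3 + 852*v^2 - 2000*v + 1200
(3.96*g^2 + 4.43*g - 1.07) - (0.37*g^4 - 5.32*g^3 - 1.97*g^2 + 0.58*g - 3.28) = -0.37*g^4 + 5.32*g^3 + 5.93*g^2 + 3.85*g + 2.21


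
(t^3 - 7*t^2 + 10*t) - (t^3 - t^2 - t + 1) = -6*t^2 + 11*t - 1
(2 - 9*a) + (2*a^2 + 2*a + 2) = 2*a^2 - 7*a + 4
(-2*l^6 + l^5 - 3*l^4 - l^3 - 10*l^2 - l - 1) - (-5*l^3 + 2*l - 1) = -2*l^6 + l^5 - 3*l^4 + 4*l^3 - 10*l^2 - 3*l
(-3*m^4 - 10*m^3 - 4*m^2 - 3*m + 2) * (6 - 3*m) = 9*m^5 + 12*m^4 - 48*m^3 - 15*m^2 - 24*m + 12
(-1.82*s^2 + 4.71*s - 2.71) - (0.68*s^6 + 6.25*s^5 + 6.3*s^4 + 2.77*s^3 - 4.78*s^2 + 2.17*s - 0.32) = -0.68*s^6 - 6.25*s^5 - 6.3*s^4 - 2.77*s^3 + 2.96*s^2 + 2.54*s - 2.39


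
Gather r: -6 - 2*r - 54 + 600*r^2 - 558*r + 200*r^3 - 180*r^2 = 200*r^3 + 420*r^2 - 560*r - 60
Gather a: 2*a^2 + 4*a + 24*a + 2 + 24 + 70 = 2*a^2 + 28*a + 96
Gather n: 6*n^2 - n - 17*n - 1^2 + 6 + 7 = 6*n^2 - 18*n + 12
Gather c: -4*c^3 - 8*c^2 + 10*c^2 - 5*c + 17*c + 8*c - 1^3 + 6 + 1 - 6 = -4*c^3 + 2*c^2 + 20*c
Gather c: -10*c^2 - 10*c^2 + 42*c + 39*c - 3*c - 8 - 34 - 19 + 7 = -20*c^2 + 78*c - 54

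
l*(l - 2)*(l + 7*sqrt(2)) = l^3 - 2*l^2 + 7*sqrt(2)*l^2 - 14*sqrt(2)*l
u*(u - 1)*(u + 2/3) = u^3 - u^2/3 - 2*u/3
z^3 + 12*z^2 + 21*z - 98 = (z - 2)*(z + 7)^2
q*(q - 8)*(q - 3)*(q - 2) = q^4 - 13*q^3 + 46*q^2 - 48*q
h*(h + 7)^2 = h^3 + 14*h^2 + 49*h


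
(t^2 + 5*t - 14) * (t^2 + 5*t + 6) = t^4 + 10*t^3 + 17*t^2 - 40*t - 84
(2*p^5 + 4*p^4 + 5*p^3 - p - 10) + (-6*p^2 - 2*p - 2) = 2*p^5 + 4*p^4 + 5*p^3 - 6*p^2 - 3*p - 12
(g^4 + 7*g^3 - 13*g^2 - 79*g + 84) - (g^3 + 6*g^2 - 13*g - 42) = g^4 + 6*g^3 - 19*g^2 - 66*g + 126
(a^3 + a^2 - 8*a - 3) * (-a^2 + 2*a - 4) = -a^5 + a^4 + 6*a^3 - 17*a^2 + 26*a + 12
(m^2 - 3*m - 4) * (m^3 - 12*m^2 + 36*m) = m^5 - 15*m^4 + 68*m^3 - 60*m^2 - 144*m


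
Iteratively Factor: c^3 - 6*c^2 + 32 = (c - 4)*(c^2 - 2*c - 8) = (c - 4)*(c + 2)*(c - 4)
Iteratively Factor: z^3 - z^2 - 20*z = (z - 5)*(z^2 + 4*z) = (z - 5)*(z + 4)*(z)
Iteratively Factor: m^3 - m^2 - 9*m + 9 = (m - 1)*(m^2 - 9) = (m - 1)*(m + 3)*(m - 3)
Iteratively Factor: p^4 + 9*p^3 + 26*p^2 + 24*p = (p + 4)*(p^3 + 5*p^2 + 6*p) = (p + 3)*(p + 4)*(p^2 + 2*p) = (p + 2)*(p + 3)*(p + 4)*(p)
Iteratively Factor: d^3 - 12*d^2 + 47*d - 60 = (d - 3)*(d^2 - 9*d + 20) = (d - 4)*(d - 3)*(d - 5)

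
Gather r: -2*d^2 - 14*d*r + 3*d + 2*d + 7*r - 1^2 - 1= -2*d^2 + 5*d + r*(7 - 14*d) - 2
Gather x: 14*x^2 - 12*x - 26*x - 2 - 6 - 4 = 14*x^2 - 38*x - 12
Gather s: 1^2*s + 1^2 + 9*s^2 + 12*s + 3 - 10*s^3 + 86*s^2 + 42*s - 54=-10*s^3 + 95*s^2 + 55*s - 50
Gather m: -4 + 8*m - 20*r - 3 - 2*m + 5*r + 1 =6*m - 15*r - 6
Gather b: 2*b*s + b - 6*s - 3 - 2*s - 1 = b*(2*s + 1) - 8*s - 4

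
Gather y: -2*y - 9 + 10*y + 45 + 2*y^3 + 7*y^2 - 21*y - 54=2*y^3 + 7*y^2 - 13*y - 18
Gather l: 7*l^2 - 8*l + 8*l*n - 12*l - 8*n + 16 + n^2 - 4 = 7*l^2 + l*(8*n - 20) + n^2 - 8*n + 12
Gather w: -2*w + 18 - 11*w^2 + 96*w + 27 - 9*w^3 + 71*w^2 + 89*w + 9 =-9*w^3 + 60*w^2 + 183*w + 54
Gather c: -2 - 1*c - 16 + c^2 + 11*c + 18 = c^2 + 10*c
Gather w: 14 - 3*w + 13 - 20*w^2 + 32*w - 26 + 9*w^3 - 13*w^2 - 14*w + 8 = 9*w^3 - 33*w^2 + 15*w + 9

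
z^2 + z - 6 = (z - 2)*(z + 3)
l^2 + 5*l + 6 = (l + 2)*(l + 3)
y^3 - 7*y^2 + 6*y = y*(y - 6)*(y - 1)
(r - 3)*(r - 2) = r^2 - 5*r + 6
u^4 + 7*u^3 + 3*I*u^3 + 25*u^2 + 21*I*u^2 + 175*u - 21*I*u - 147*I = (u + 7)*(u - 3*I)*(u - I)*(u + 7*I)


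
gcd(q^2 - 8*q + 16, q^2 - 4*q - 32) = 1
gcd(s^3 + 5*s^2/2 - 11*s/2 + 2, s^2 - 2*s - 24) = s + 4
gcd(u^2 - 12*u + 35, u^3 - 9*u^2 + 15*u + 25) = u - 5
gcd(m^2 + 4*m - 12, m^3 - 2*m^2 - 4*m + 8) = m - 2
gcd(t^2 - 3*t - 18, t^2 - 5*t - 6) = t - 6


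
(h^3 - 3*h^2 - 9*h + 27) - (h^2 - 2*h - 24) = h^3 - 4*h^2 - 7*h + 51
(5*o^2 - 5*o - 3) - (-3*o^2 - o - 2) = 8*o^2 - 4*o - 1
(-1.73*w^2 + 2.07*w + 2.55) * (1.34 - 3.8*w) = 6.574*w^3 - 10.1842*w^2 - 6.9162*w + 3.417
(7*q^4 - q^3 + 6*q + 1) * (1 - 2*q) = -14*q^5 + 9*q^4 - q^3 - 12*q^2 + 4*q + 1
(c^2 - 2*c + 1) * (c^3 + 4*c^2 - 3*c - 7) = c^5 + 2*c^4 - 10*c^3 + 3*c^2 + 11*c - 7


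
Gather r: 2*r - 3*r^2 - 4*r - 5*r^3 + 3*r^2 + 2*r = -5*r^3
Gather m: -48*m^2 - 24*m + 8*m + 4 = -48*m^2 - 16*m + 4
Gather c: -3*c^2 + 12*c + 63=-3*c^2 + 12*c + 63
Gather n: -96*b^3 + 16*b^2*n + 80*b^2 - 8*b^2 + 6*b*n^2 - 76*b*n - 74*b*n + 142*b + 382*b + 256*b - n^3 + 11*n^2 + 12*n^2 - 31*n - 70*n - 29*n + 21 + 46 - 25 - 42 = -96*b^3 + 72*b^2 + 780*b - n^3 + n^2*(6*b + 23) + n*(16*b^2 - 150*b - 130)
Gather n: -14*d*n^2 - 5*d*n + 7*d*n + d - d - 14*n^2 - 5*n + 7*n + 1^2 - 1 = n^2*(-14*d - 14) + n*(2*d + 2)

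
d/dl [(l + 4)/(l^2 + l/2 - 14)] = -4/(4*l^2 - 28*l + 49)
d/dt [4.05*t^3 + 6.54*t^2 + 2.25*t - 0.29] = 12.15*t^2 + 13.08*t + 2.25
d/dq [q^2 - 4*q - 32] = 2*q - 4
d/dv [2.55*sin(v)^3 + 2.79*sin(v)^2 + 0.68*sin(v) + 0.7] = (7.65*sin(v)^2 + 5.58*sin(v) + 0.68)*cos(v)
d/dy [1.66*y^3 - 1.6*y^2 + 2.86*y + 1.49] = 4.98*y^2 - 3.2*y + 2.86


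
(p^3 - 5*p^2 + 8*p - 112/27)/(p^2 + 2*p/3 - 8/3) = (9*p^2 - 33*p + 28)/(9*(p + 2))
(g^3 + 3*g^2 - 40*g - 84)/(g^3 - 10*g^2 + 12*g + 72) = (g + 7)/(g - 6)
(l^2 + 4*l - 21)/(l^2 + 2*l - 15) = (l + 7)/(l + 5)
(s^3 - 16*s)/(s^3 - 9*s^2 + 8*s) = (s^2 - 16)/(s^2 - 9*s + 8)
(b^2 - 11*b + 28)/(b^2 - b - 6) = (-b^2 + 11*b - 28)/(-b^2 + b + 6)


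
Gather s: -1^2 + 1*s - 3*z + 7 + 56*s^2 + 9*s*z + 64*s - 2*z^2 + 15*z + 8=56*s^2 + s*(9*z + 65) - 2*z^2 + 12*z + 14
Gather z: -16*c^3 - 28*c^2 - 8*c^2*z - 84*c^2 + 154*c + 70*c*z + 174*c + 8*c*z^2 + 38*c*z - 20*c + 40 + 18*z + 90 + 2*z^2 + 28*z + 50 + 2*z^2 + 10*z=-16*c^3 - 112*c^2 + 308*c + z^2*(8*c + 4) + z*(-8*c^2 + 108*c + 56) + 180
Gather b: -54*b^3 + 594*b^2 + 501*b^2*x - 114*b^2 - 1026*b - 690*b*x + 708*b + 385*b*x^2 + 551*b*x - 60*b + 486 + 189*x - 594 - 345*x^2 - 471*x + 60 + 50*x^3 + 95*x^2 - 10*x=-54*b^3 + b^2*(501*x + 480) + b*(385*x^2 - 139*x - 378) + 50*x^3 - 250*x^2 - 292*x - 48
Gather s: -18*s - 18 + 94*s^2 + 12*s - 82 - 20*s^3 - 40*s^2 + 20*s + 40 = -20*s^3 + 54*s^2 + 14*s - 60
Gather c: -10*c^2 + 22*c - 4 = -10*c^2 + 22*c - 4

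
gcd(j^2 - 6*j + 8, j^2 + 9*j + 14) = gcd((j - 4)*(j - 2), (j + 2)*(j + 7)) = 1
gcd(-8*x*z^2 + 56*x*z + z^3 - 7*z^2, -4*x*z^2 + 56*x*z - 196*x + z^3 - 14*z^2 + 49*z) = z - 7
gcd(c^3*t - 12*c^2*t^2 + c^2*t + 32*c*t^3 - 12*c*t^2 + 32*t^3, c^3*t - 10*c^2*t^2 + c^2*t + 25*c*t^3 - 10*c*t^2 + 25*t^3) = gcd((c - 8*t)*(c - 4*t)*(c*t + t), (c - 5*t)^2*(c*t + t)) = c*t + t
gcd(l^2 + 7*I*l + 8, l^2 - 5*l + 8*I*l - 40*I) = l + 8*I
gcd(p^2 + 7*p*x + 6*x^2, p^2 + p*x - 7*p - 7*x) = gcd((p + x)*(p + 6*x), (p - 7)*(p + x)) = p + x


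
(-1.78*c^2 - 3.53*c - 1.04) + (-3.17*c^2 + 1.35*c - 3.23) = -4.95*c^2 - 2.18*c - 4.27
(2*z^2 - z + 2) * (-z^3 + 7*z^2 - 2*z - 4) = -2*z^5 + 15*z^4 - 13*z^3 + 8*z^2 - 8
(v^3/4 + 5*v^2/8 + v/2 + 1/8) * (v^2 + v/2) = v^5/4 + 3*v^4/4 + 13*v^3/16 + 3*v^2/8 + v/16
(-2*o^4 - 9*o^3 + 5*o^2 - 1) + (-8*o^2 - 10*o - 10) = -2*o^4 - 9*o^3 - 3*o^2 - 10*o - 11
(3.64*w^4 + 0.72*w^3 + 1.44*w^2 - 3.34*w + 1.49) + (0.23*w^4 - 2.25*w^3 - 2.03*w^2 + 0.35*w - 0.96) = 3.87*w^4 - 1.53*w^3 - 0.59*w^2 - 2.99*w + 0.53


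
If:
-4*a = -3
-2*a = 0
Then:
No Solution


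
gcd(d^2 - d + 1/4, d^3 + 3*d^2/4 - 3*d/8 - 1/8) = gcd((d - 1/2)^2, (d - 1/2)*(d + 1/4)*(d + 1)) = d - 1/2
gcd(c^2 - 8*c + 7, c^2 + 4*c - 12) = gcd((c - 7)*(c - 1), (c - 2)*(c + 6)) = 1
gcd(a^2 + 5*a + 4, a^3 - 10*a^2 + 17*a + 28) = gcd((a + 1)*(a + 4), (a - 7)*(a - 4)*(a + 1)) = a + 1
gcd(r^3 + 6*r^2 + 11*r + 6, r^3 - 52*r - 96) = r + 2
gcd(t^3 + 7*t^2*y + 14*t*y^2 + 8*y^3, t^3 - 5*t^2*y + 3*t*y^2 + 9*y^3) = t + y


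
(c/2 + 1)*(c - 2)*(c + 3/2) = c^3/2 + 3*c^2/4 - 2*c - 3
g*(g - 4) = g^2 - 4*g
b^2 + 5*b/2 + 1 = (b + 1/2)*(b + 2)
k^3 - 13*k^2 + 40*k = k*(k - 8)*(k - 5)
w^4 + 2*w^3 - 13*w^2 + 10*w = w*(w - 2)*(w - 1)*(w + 5)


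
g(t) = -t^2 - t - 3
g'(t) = -2*t - 1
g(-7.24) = -48.18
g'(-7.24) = 13.48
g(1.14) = -5.44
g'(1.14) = -3.28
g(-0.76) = -2.82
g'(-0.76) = 0.52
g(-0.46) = -2.75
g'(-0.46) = -0.08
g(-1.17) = -3.20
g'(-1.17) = 1.34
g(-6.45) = -38.15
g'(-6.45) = 11.90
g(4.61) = -28.86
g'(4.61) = -10.22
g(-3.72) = -13.12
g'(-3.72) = 6.44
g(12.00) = -159.00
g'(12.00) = -25.00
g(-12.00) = -135.00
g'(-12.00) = 23.00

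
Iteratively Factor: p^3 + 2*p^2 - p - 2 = (p + 1)*(p^2 + p - 2) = (p - 1)*(p + 1)*(p + 2)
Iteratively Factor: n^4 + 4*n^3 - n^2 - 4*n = (n + 4)*(n^3 - n) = (n - 1)*(n + 4)*(n^2 + n) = (n - 1)*(n + 1)*(n + 4)*(n)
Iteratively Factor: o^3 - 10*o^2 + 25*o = (o)*(o^2 - 10*o + 25) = o*(o - 5)*(o - 5)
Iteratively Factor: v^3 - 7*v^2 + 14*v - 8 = (v - 4)*(v^2 - 3*v + 2) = (v - 4)*(v - 2)*(v - 1)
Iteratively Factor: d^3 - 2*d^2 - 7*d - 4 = (d - 4)*(d^2 + 2*d + 1) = (d - 4)*(d + 1)*(d + 1)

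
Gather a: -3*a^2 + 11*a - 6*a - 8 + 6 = -3*a^2 + 5*a - 2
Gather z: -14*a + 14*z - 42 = -14*a + 14*z - 42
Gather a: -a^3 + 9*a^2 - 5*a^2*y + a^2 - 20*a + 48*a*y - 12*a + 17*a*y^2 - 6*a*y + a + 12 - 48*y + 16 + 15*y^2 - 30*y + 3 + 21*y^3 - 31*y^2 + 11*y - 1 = -a^3 + a^2*(10 - 5*y) + a*(17*y^2 + 42*y - 31) + 21*y^3 - 16*y^2 - 67*y + 30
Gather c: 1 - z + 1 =2 - z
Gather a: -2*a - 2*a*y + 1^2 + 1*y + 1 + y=a*(-2*y - 2) + 2*y + 2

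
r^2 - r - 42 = (r - 7)*(r + 6)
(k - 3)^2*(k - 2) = k^3 - 8*k^2 + 21*k - 18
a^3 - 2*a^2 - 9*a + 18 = (a - 3)*(a - 2)*(a + 3)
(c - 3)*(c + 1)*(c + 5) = c^3 + 3*c^2 - 13*c - 15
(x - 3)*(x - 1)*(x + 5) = x^3 + x^2 - 17*x + 15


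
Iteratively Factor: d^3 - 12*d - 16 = (d + 2)*(d^2 - 2*d - 8) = (d - 4)*(d + 2)*(d + 2)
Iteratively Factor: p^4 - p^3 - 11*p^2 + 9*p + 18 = (p + 1)*(p^3 - 2*p^2 - 9*p + 18) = (p + 1)*(p + 3)*(p^2 - 5*p + 6) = (p - 2)*(p + 1)*(p + 3)*(p - 3)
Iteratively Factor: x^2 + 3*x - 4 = (x - 1)*(x + 4)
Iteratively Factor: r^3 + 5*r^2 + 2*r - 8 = (r + 2)*(r^2 + 3*r - 4) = (r - 1)*(r + 2)*(r + 4)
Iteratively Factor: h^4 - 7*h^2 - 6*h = (h - 3)*(h^3 + 3*h^2 + 2*h) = (h - 3)*(h + 2)*(h^2 + h) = h*(h - 3)*(h + 2)*(h + 1)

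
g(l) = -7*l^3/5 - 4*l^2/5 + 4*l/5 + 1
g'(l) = -21*l^2/5 - 8*l/5 + 4/5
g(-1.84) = 5.54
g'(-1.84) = -10.48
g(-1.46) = 2.48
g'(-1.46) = -5.82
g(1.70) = -6.83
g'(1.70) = -14.06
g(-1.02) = 0.84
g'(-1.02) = -1.94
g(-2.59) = 17.89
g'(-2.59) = -23.23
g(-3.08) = 31.85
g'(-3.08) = -34.11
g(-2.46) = 15.03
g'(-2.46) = -20.68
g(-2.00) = 7.40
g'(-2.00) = -12.80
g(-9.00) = 949.60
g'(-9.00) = -325.00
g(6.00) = -325.40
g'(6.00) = -160.00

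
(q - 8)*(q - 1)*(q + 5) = q^3 - 4*q^2 - 37*q + 40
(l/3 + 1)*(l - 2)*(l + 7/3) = l^3/3 + 10*l^2/9 - 11*l/9 - 14/3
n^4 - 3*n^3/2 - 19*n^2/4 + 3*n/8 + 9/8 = (n - 3)*(n - 1/2)*(n + 1/2)*(n + 3/2)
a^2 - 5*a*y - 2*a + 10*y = (a - 2)*(a - 5*y)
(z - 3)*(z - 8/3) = z^2 - 17*z/3 + 8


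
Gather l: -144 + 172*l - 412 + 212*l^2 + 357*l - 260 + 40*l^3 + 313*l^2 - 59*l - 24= 40*l^3 + 525*l^2 + 470*l - 840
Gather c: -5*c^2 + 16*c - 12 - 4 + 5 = -5*c^2 + 16*c - 11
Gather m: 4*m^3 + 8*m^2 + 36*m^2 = 4*m^3 + 44*m^2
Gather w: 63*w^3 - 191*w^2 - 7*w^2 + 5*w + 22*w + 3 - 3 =63*w^3 - 198*w^2 + 27*w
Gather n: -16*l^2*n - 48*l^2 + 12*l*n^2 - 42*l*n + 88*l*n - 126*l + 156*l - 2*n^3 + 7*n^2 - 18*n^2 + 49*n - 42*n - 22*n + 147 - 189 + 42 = -48*l^2 + 30*l - 2*n^3 + n^2*(12*l - 11) + n*(-16*l^2 + 46*l - 15)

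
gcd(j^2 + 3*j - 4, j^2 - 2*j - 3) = 1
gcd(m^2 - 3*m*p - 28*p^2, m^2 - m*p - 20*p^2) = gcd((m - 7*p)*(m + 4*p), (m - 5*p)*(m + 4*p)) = m + 4*p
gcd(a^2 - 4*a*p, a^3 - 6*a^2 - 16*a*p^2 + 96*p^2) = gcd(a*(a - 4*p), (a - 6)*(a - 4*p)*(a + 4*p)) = -a + 4*p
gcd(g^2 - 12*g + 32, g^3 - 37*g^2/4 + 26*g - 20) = g - 4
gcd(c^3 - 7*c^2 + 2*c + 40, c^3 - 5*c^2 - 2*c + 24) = c^2 - 2*c - 8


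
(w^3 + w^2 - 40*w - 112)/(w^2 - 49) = (w^2 + 8*w + 16)/(w + 7)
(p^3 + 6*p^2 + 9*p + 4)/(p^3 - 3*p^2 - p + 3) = (p^2 + 5*p + 4)/(p^2 - 4*p + 3)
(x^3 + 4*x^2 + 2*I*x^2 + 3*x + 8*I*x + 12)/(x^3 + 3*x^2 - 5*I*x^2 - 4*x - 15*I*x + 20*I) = (x^2 + 2*I*x + 3)/(x^2 - x*(1 + 5*I) + 5*I)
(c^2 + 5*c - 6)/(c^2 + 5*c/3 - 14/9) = 9*(c^2 + 5*c - 6)/(9*c^2 + 15*c - 14)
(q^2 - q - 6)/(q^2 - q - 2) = (-q^2 + q + 6)/(-q^2 + q + 2)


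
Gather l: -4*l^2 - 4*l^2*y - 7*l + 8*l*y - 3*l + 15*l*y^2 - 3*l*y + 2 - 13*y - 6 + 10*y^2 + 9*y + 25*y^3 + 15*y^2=l^2*(-4*y - 4) + l*(15*y^2 + 5*y - 10) + 25*y^3 + 25*y^2 - 4*y - 4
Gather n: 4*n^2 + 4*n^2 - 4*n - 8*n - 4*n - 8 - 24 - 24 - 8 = 8*n^2 - 16*n - 64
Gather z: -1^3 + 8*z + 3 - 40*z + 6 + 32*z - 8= 0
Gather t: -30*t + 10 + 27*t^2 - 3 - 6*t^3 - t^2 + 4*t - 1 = -6*t^3 + 26*t^2 - 26*t + 6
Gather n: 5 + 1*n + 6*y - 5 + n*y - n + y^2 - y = n*y + y^2 + 5*y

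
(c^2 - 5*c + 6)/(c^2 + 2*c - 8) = (c - 3)/(c + 4)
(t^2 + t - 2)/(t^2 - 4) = (t - 1)/(t - 2)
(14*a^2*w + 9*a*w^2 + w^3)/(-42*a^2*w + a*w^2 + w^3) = (2*a + w)/(-6*a + w)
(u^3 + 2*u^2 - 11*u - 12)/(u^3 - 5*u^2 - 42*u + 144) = (u^2 + 5*u + 4)/(u^2 - 2*u - 48)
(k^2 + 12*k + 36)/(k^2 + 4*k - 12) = (k + 6)/(k - 2)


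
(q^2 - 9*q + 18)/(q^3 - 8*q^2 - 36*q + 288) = (q - 3)/(q^2 - 2*q - 48)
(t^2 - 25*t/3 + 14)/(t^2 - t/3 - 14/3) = (t - 6)/(t + 2)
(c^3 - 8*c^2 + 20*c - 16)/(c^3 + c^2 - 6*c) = (c^2 - 6*c + 8)/(c*(c + 3))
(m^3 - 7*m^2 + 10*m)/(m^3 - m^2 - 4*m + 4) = m*(m - 5)/(m^2 + m - 2)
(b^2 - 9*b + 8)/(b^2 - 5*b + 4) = (b - 8)/(b - 4)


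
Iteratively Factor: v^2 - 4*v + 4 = (v - 2)*(v - 2)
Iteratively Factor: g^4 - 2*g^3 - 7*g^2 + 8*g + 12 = (g - 2)*(g^3 - 7*g - 6) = (g - 3)*(g - 2)*(g^2 + 3*g + 2) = (g - 3)*(g - 2)*(g + 2)*(g + 1)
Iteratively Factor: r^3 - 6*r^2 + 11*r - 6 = (r - 1)*(r^2 - 5*r + 6) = (r - 3)*(r - 1)*(r - 2)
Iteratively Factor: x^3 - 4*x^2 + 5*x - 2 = (x - 1)*(x^2 - 3*x + 2) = (x - 2)*(x - 1)*(x - 1)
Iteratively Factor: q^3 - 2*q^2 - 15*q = (q - 5)*(q^2 + 3*q) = (q - 5)*(q + 3)*(q)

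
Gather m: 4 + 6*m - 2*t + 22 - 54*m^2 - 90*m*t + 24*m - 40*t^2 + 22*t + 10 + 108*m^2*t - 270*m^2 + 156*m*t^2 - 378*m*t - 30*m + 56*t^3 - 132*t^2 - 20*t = m^2*(108*t - 324) + m*(156*t^2 - 468*t) + 56*t^3 - 172*t^2 + 36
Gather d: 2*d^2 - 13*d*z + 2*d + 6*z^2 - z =2*d^2 + d*(2 - 13*z) + 6*z^2 - z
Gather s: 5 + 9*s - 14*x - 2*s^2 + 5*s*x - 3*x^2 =-2*s^2 + s*(5*x + 9) - 3*x^2 - 14*x + 5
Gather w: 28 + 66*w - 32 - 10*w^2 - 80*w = -10*w^2 - 14*w - 4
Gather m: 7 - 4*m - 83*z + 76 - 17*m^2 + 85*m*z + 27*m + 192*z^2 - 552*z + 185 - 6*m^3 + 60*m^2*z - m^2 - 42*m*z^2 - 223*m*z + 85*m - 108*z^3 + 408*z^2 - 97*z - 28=-6*m^3 + m^2*(60*z - 18) + m*(-42*z^2 - 138*z + 108) - 108*z^3 + 600*z^2 - 732*z + 240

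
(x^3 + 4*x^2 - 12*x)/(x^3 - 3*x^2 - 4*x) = (-x^2 - 4*x + 12)/(-x^2 + 3*x + 4)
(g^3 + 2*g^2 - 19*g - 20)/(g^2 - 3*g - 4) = g + 5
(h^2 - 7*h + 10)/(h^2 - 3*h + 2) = (h - 5)/(h - 1)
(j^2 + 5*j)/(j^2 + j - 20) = j/(j - 4)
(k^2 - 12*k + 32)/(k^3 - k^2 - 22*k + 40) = (k - 8)/(k^2 + 3*k - 10)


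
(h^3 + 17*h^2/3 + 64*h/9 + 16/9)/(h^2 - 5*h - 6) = (9*h^3 + 51*h^2 + 64*h + 16)/(9*(h^2 - 5*h - 6))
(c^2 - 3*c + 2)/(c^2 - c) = (c - 2)/c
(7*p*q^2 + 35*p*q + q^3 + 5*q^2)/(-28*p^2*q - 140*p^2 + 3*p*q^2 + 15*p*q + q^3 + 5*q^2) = -q/(4*p - q)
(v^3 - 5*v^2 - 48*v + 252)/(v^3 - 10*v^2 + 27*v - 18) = (v^2 + v - 42)/(v^2 - 4*v + 3)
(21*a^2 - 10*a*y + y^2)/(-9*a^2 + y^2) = (-7*a + y)/(3*a + y)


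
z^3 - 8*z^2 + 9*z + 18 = (z - 6)*(z - 3)*(z + 1)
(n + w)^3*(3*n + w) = 3*n^4 + 10*n^3*w + 12*n^2*w^2 + 6*n*w^3 + w^4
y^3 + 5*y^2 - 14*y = y*(y - 2)*(y + 7)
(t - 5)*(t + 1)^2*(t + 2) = t^4 - t^3 - 15*t^2 - 23*t - 10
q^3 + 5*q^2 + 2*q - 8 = (q - 1)*(q + 2)*(q + 4)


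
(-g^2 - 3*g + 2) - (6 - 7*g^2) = 6*g^2 - 3*g - 4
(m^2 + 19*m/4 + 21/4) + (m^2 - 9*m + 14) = 2*m^2 - 17*m/4 + 77/4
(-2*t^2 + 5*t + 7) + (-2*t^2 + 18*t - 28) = -4*t^2 + 23*t - 21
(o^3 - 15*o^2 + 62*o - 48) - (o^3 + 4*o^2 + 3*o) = -19*o^2 + 59*o - 48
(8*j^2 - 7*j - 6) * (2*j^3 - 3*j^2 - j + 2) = 16*j^5 - 38*j^4 + j^3 + 41*j^2 - 8*j - 12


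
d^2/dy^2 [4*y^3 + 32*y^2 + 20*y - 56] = 24*y + 64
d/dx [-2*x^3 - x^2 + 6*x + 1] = -6*x^2 - 2*x + 6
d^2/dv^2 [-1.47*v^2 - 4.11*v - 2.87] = -2.94000000000000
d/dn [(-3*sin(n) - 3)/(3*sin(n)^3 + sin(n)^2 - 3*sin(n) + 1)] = 6*(3*sin(n)^3 + 5*sin(n)^2 + sin(n) - 2)*cos(n)/(-3*sin(n)*cos(n)^2 - cos(n)^2 + 2)^2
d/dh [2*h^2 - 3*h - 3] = 4*h - 3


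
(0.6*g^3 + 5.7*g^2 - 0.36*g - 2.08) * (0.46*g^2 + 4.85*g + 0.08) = 0.276*g^5 + 5.532*g^4 + 27.5274*g^3 - 2.2468*g^2 - 10.1168*g - 0.1664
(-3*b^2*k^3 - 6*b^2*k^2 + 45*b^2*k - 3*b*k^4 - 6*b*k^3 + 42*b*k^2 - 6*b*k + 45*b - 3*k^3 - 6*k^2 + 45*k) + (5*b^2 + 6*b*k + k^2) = -3*b^2*k^3 - 6*b^2*k^2 + 45*b^2*k + 5*b^2 - 3*b*k^4 - 6*b*k^3 + 42*b*k^2 + 45*b - 3*k^3 - 5*k^2 + 45*k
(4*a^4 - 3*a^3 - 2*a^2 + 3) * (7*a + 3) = 28*a^5 - 9*a^4 - 23*a^3 - 6*a^2 + 21*a + 9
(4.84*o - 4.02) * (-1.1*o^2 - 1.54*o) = -5.324*o^3 - 3.0316*o^2 + 6.1908*o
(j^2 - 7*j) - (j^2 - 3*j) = -4*j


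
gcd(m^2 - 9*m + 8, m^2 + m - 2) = m - 1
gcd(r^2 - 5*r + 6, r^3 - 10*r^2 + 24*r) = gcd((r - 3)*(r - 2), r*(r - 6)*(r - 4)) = 1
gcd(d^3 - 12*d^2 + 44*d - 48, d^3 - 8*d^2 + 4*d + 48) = d^2 - 10*d + 24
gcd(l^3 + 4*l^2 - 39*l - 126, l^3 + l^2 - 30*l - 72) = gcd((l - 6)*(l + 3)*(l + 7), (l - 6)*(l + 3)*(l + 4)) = l^2 - 3*l - 18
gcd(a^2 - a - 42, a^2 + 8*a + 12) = a + 6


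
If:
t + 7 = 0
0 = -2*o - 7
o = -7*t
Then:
No Solution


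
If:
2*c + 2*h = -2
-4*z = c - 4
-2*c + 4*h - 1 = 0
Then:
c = -5/6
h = -1/6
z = 29/24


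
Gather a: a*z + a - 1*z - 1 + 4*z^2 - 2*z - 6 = a*(z + 1) + 4*z^2 - 3*z - 7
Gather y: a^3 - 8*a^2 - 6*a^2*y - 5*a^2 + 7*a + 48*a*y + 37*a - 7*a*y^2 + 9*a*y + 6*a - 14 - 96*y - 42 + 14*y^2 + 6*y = a^3 - 13*a^2 + 50*a + y^2*(14 - 7*a) + y*(-6*a^2 + 57*a - 90) - 56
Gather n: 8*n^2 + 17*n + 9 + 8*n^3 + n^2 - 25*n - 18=8*n^3 + 9*n^2 - 8*n - 9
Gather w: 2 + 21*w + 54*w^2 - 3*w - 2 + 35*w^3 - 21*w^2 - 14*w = 35*w^3 + 33*w^2 + 4*w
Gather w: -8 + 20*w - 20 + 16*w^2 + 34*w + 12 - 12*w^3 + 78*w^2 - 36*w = -12*w^3 + 94*w^2 + 18*w - 16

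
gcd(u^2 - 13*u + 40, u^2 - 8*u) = u - 8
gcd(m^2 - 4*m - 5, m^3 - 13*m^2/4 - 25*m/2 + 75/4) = m - 5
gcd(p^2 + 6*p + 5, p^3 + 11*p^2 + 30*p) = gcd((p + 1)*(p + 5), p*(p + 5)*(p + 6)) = p + 5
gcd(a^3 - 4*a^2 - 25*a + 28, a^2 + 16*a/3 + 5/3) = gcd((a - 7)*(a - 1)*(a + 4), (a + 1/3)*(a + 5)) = 1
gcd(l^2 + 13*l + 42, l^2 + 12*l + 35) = l + 7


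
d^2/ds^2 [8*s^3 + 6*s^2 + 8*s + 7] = 48*s + 12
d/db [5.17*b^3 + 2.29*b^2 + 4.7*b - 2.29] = 15.51*b^2 + 4.58*b + 4.7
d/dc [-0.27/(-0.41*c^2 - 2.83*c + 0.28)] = (-0.2214*c - 0.7641)/(0.41*c^2 + 2.83*c - 0.28)^2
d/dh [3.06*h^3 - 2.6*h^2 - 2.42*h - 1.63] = 9.18*h^2 - 5.2*h - 2.42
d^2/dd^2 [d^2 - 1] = 2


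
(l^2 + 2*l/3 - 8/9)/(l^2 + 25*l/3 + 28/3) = (l - 2/3)/(l + 7)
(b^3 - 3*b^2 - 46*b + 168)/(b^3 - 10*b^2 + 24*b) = (b + 7)/b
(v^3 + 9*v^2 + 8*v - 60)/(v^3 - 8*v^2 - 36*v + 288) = (v^2 + 3*v - 10)/(v^2 - 14*v + 48)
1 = 1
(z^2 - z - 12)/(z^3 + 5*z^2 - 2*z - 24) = (z - 4)/(z^2 + 2*z - 8)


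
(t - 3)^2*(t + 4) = t^3 - 2*t^2 - 15*t + 36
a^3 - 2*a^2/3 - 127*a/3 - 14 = (a - 7)*(a + 1/3)*(a + 6)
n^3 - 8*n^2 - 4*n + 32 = (n - 8)*(n - 2)*(n + 2)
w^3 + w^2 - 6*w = w*(w - 2)*(w + 3)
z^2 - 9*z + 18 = (z - 6)*(z - 3)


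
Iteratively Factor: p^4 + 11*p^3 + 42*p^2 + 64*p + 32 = (p + 4)*(p^3 + 7*p^2 + 14*p + 8) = (p + 4)^2*(p^2 + 3*p + 2) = (p + 2)*(p + 4)^2*(p + 1)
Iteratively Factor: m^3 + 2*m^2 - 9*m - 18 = (m - 3)*(m^2 + 5*m + 6) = (m - 3)*(m + 2)*(m + 3)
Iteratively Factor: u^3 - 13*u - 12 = (u + 1)*(u^2 - u - 12) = (u - 4)*(u + 1)*(u + 3)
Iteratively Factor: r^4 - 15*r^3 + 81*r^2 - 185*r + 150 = (r - 2)*(r^3 - 13*r^2 + 55*r - 75) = (r - 5)*(r - 2)*(r^2 - 8*r + 15) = (r - 5)^2*(r - 2)*(r - 3)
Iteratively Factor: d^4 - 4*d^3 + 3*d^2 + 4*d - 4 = (d - 2)*(d^3 - 2*d^2 - d + 2) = (d - 2)^2*(d^2 - 1) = (d - 2)^2*(d + 1)*(d - 1)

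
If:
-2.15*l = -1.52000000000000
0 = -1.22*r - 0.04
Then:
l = 0.71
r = -0.03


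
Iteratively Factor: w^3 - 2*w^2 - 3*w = (w)*(w^2 - 2*w - 3) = w*(w - 3)*(w + 1)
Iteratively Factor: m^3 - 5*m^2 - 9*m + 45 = (m - 5)*(m^2 - 9) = (m - 5)*(m + 3)*(m - 3)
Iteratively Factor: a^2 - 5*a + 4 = (a - 1)*(a - 4)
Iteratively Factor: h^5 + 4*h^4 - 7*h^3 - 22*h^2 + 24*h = (h)*(h^4 + 4*h^3 - 7*h^2 - 22*h + 24) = h*(h + 4)*(h^3 - 7*h + 6) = h*(h - 1)*(h + 4)*(h^2 + h - 6) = h*(h - 1)*(h + 3)*(h + 4)*(h - 2)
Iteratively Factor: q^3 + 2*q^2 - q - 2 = (q + 2)*(q^2 - 1) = (q - 1)*(q + 2)*(q + 1)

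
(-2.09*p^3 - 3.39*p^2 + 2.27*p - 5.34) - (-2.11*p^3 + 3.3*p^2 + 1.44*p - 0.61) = 0.02*p^3 - 6.69*p^2 + 0.83*p - 4.73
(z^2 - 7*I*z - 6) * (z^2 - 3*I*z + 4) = z^4 - 10*I*z^3 - 23*z^2 - 10*I*z - 24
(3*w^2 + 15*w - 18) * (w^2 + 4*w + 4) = 3*w^4 + 27*w^3 + 54*w^2 - 12*w - 72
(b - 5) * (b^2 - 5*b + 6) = b^3 - 10*b^2 + 31*b - 30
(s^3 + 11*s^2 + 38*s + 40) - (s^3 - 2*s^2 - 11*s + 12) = 13*s^2 + 49*s + 28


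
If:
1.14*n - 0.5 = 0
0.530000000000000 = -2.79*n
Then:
No Solution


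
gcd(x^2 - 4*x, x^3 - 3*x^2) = x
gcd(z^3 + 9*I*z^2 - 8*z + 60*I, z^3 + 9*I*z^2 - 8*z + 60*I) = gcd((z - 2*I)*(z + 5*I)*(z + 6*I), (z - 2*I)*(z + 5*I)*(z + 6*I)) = z^3 + 9*I*z^2 - 8*z + 60*I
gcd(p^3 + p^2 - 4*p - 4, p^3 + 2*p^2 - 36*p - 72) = p + 2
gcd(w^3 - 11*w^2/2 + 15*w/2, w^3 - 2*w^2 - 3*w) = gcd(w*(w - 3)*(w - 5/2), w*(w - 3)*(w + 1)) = w^2 - 3*w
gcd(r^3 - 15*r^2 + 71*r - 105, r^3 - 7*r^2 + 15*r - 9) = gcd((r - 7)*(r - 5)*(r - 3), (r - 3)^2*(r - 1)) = r - 3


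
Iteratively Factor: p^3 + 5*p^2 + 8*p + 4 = (p + 2)*(p^2 + 3*p + 2) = (p + 1)*(p + 2)*(p + 2)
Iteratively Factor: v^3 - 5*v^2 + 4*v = (v - 4)*(v^2 - v) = (v - 4)*(v - 1)*(v)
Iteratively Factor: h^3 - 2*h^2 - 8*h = (h - 4)*(h^2 + 2*h) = h*(h - 4)*(h + 2)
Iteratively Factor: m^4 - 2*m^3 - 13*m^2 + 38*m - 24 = (m + 4)*(m^3 - 6*m^2 + 11*m - 6) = (m - 2)*(m + 4)*(m^2 - 4*m + 3) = (m - 3)*(m - 2)*(m + 4)*(m - 1)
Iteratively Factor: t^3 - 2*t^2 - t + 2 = (t - 1)*(t^2 - t - 2) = (t - 1)*(t + 1)*(t - 2)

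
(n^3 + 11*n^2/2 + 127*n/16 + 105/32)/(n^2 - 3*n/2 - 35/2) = (n^2 + 2*n + 15/16)/(n - 5)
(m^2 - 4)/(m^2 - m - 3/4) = 4*(4 - m^2)/(-4*m^2 + 4*m + 3)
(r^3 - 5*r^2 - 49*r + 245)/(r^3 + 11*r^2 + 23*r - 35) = (r^2 - 12*r + 35)/(r^2 + 4*r - 5)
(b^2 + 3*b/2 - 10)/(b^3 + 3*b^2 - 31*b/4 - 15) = 2/(2*b + 3)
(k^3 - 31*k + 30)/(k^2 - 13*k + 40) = (k^2 + 5*k - 6)/(k - 8)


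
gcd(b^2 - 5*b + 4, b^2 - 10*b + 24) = b - 4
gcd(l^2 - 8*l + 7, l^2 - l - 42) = l - 7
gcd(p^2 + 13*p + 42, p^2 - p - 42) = p + 6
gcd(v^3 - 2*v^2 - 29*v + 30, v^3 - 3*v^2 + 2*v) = v - 1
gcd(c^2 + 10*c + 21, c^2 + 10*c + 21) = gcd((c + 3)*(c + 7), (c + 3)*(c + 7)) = c^2 + 10*c + 21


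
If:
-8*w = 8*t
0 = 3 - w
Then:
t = -3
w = 3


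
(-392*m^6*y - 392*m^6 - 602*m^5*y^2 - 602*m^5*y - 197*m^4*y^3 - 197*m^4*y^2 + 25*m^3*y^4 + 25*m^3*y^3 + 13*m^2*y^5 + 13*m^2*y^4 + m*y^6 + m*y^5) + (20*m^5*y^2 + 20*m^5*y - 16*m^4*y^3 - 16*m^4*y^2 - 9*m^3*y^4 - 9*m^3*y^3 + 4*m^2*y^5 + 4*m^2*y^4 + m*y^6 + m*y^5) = -392*m^6*y - 392*m^6 - 582*m^5*y^2 - 582*m^5*y - 213*m^4*y^3 - 213*m^4*y^2 + 16*m^3*y^4 + 16*m^3*y^3 + 17*m^2*y^5 + 17*m^2*y^4 + 2*m*y^6 + 2*m*y^5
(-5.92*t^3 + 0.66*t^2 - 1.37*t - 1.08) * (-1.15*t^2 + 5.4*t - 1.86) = 6.808*t^5 - 32.727*t^4 + 16.1507*t^3 - 7.3836*t^2 - 3.2838*t + 2.0088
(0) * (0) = 0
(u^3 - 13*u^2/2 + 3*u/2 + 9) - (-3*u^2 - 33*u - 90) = u^3 - 7*u^2/2 + 69*u/2 + 99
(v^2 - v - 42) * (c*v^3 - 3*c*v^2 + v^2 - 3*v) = c*v^5 - 4*c*v^4 - 39*c*v^3 + 126*c*v^2 + v^4 - 4*v^3 - 39*v^2 + 126*v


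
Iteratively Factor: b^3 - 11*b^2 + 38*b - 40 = (b - 5)*(b^2 - 6*b + 8) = (b - 5)*(b - 2)*(b - 4)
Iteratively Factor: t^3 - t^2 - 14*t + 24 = (t + 4)*(t^2 - 5*t + 6) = (t - 2)*(t + 4)*(t - 3)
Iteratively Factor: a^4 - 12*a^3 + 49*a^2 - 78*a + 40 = (a - 4)*(a^3 - 8*a^2 + 17*a - 10) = (a - 4)*(a - 1)*(a^2 - 7*a + 10) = (a - 4)*(a - 2)*(a - 1)*(a - 5)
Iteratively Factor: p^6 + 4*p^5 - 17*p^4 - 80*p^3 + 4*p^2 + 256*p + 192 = (p + 3)*(p^5 + p^4 - 20*p^3 - 20*p^2 + 64*p + 64) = (p - 2)*(p + 3)*(p^4 + 3*p^3 - 14*p^2 - 48*p - 32) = (p - 2)*(p + 3)*(p + 4)*(p^3 - p^2 - 10*p - 8) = (p - 2)*(p + 2)*(p + 3)*(p + 4)*(p^2 - 3*p - 4) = (p - 4)*(p - 2)*(p + 2)*(p + 3)*(p + 4)*(p + 1)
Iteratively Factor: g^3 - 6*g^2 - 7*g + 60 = (g - 4)*(g^2 - 2*g - 15) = (g - 4)*(g + 3)*(g - 5)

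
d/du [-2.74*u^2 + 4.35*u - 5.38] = 4.35 - 5.48*u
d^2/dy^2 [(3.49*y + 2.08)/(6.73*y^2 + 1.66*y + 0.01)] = ((3.49*y + 2.08)*(13.46*y + 1.66)*(26.92*y + 3.32) - (140.9262*y + 39.5836)*(6.73*y^2 + 1.66*y + 0.01))/(6.73*y^2 + 1.66*y + 0.01)^3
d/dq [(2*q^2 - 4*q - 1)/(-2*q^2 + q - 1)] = (-6*q^2 - 8*q + 5)/(4*q^4 - 4*q^3 + 5*q^2 - 2*q + 1)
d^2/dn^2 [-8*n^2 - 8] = -16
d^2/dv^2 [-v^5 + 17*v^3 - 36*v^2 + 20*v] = -20*v^3 + 102*v - 72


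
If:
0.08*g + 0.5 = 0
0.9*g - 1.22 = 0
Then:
No Solution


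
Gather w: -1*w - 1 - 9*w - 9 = -10*w - 10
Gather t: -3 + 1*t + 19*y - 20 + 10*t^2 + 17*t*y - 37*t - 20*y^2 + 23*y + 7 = 10*t^2 + t*(17*y - 36) - 20*y^2 + 42*y - 16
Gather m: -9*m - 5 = -9*m - 5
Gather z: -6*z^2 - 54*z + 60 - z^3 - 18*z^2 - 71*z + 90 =-z^3 - 24*z^2 - 125*z + 150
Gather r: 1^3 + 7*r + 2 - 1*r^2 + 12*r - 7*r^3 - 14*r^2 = -7*r^3 - 15*r^2 + 19*r + 3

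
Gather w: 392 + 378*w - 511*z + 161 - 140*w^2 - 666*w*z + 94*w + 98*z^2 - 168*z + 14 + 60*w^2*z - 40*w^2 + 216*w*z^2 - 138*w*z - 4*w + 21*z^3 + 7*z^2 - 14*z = w^2*(60*z - 180) + w*(216*z^2 - 804*z + 468) + 21*z^3 + 105*z^2 - 693*z + 567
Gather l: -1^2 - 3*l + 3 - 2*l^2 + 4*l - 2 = -2*l^2 + l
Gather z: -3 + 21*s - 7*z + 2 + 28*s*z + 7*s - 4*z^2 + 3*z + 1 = 28*s - 4*z^2 + z*(28*s - 4)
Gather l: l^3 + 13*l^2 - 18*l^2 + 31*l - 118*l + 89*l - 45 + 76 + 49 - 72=l^3 - 5*l^2 + 2*l + 8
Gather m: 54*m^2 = 54*m^2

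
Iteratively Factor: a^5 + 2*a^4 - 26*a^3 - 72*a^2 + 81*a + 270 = (a + 3)*(a^4 - a^3 - 23*a^2 - 3*a + 90) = (a - 5)*(a + 3)*(a^3 + 4*a^2 - 3*a - 18) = (a - 5)*(a + 3)^2*(a^2 + a - 6) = (a - 5)*(a + 3)^3*(a - 2)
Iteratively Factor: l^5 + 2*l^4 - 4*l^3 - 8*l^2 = (l + 2)*(l^4 - 4*l^2) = l*(l + 2)*(l^3 - 4*l) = l*(l + 2)^2*(l^2 - 2*l) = l^2*(l + 2)^2*(l - 2)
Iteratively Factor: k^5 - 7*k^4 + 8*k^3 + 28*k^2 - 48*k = (k)*(k^4 - 7*k^3 + 8*k^2 + 28*k - 48) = k*(k - 3)*(k^3 - 4*k^2 - 4*k + 16) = k*(k - 3)*(k - 2)*(k^2 - 2*k - 8) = k*(k - 3)*(k - 2)*(k + 2)*(k - 4)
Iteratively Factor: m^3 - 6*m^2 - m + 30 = (m - 5)*(m^2 - m - 6) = (m - 5)*(m + 2)*(m - 3)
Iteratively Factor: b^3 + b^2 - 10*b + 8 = (b - 1)*(b^2 + 2*b - 8) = (b - 1)*(b + 4)*(b - 2)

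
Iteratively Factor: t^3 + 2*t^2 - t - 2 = (t - 1)*(t^2 + 3*t + 2) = (t - 1)*(t + 1)*(t + 2)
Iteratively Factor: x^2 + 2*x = (x)*(x + 2)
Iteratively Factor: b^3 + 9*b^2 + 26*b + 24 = (b + 4)*(b^2 + 5*b + 6) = (b + 3)*(b + 4)*(b + 2)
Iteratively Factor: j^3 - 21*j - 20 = (j + 4)*(j^2 - 4*j - 5) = (j + 1)*(j + 4)*(j - 5)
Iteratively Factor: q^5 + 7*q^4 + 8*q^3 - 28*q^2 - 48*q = (q)*(q^4 + 7*q^3 + 8*q^2 - 28*q - 48) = q*(q - 2)*(q^3 + 9*q^2 + 26*q + 24) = q*(q - 2)*(q + 4)*(q^2 + 5*q + 6) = q*(q - 2)*(q + 3)*(q + 4)*(q + 2)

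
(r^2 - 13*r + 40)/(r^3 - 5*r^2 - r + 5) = (r - 8)/(r^2 - 1)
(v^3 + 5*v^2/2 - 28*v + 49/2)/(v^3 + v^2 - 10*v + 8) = (2*v^2 + 7*v - 49)/(2*(v^2 + 2*v - 8))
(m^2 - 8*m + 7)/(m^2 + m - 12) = (m^2 - 8*m + 7)/(m^2 + m - 12)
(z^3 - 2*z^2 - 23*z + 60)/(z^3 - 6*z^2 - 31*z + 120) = (z - 4)/(z - 8)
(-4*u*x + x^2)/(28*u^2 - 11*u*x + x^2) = x/(-7*u + x)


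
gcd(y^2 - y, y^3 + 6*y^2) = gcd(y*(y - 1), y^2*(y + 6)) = y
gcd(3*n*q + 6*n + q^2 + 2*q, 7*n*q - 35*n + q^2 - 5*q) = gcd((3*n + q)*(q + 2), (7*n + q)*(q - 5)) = 1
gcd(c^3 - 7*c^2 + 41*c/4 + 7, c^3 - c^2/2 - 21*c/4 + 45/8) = 1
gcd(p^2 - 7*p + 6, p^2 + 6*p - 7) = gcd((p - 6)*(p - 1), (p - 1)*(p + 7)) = p - 1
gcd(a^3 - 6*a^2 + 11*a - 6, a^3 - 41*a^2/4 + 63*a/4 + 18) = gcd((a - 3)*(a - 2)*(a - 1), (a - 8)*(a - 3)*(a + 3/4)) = a - 3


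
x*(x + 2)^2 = x^3 + 4*x^2 + 4*x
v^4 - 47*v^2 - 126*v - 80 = (v - 8)*(v + 1)*(v + 2)*(v + 5)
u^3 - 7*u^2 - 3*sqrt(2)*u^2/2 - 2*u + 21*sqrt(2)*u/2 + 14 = (u - 7)*(u - 2*sqrt(2))*(u + sqrt(2)/2)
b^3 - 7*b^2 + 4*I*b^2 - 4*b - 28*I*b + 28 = (b - 7)*(b + 2*I)^2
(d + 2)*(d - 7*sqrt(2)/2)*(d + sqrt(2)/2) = d^3 - 3*sqrt(2)*d^2 + 2*d^2 - 6*sqrt(2)*d - 7*d/2 - 7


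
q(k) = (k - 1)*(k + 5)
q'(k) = 2*k + 4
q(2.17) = 8.39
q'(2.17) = 8.34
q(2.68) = 12.90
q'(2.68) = 9.36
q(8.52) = 101.67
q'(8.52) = 21.04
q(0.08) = -4.67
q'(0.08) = 4.16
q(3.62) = 22.58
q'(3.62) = 11.24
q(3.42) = 20.38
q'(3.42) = 10.84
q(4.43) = 32.34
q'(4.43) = 12.86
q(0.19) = -4.20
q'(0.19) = 4.38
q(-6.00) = 7.00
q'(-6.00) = -8.00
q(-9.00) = 40.00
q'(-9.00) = -14.00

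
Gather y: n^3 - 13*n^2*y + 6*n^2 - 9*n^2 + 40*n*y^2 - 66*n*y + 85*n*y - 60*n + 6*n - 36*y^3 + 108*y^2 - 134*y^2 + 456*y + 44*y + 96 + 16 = n^3 - 3*n^2 - 54*n - 36*y^3 + y^2*(40*n - 26) + y*(-13*n^2 + 19*n + 500) + 112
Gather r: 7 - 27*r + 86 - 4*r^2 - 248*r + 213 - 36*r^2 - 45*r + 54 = -40*r^2 - 320*r + 360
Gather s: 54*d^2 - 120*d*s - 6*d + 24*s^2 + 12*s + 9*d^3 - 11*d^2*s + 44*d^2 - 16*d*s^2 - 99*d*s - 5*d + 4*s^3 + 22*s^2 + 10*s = 9*d^3 + 98*d^2 - 11*d + 4*s^3 + s^2*(46 - 16*d) + s*(-11*d^2 - 219*d + 22)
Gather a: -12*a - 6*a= -18*a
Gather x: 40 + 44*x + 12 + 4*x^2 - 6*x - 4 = 4*x^2 + 38*x + 48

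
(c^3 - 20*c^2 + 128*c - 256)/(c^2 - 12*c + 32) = c - 8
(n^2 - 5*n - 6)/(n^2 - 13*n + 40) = (n^2 - 5*n - 6)/(n^2 - 13*n + 40)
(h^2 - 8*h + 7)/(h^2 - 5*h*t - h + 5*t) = (7 - h)/(-h + 5*t)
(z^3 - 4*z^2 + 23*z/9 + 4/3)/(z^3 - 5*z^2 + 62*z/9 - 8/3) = (3*z + 1)/(3*z - 2)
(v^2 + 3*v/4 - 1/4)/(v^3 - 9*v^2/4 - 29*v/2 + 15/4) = (v + 1)/(v^2 - 2*v - 15)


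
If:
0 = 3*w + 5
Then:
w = -5/3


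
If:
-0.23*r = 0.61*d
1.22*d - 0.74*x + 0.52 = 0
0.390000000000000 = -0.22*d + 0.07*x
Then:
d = -3.26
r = 8.64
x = -4.67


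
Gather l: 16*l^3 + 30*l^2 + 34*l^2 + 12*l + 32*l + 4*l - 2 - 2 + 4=16*l^3 + 64*l^2 + 48*l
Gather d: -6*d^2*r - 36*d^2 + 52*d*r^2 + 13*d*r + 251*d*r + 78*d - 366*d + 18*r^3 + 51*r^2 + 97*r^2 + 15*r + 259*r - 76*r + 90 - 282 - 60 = d^2*(-6*r - 36) + d*(52*r^2 + 264*r - 288) + 18*r^3 + 148*r^2 + 198*r - 252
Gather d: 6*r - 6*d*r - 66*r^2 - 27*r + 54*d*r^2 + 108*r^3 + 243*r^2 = d*(54*r^2 - 6*r) + 108*r^3 + 177*r^2 - 21*r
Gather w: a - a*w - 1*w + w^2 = a + w^2 + w*(-a - 1)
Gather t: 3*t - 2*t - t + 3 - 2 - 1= 0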